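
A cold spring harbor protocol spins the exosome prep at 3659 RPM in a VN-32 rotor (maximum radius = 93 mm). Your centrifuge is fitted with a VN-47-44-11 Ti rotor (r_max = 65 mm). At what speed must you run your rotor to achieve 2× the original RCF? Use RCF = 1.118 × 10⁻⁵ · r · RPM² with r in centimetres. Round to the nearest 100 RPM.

6200 RPM

Original rotor: r = 93 mm = 9.3 cm
RCF_original = 1.118 × 10⁻⁵ × 9.3 × (3659)² = 1.118 × 10⁻⁵ × 9.3 × 13,388,281 ≈ 1,392 × g
Target RCF = 2 × 1,392 ≈ 2,784 × g
Your rotor: r = 65 mm = 6.5 cm
2,784 = 1.118 × 10⁻⁵ × 6.5 × N²
N² = 2,784 / (7.267 × 10⁻⁵) = 38,310,169
N ≈ √38,310,169 ≈ 6,189.5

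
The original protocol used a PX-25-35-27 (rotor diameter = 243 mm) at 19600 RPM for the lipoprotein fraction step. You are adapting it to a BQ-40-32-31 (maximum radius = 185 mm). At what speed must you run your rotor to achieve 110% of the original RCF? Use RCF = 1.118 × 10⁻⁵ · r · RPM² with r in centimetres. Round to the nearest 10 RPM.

Original rotor: r = 243 mm / 2 = 121.5 mm = 12.15 cm
RCF = 1.118 × 10⁻⁵ × r × N²
RCF_original = 1.118 × 10⁻⁵ × 12.15 × (19600)² = 1.118 × 10⁻⁵ × 12.15 × 384,160,000 ≈ 52,183.1 × g
Target RCF = 1.1 × 52,183.1 ≈ 57,401.4 × g
Your rotor: r = 185 mm = 18.5 cm
57,401.4 = 1.118 × 10⁻⁵ × 18.5 × N²
N² = 57,401.4 / (20.683 × 10⁻⁵) = 277,529,372
N ≈ √277,529,372 ≈ 16,659.2

≈ 16660 RPM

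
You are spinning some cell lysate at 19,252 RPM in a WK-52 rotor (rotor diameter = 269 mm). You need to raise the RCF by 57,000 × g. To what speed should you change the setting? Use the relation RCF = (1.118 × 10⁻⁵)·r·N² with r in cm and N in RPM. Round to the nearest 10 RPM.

N₂ ≈ 27380 RPM

r = 269 mm / 2 = 134.5 mm = 13.45 cm
Current RCF = 1.118 × 10⁻⁵ × 13.45 × (19252)² = 1.118 × 10⁻⁵ × 13.45 × 370,639,504 ≈ 55,733.4 × g
Target RCF = 55,733.4 + 57,000 = 112,733.4 × g
N² = 112,733.4 / (15.0371 × 10⁻⁵) = 749,701,738
N ≈ √749,701,738 ≈ 27,380.7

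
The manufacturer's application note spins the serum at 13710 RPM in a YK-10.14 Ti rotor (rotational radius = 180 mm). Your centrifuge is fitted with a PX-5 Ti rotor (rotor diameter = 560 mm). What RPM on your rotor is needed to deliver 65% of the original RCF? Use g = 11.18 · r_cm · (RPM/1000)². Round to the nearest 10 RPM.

Original rotor: r = 180 mm = 18.0 cm
RCF = 11.18 × r × (N/1000)²
RCF_original = 11.18 × 18 × (13.71)² = 11.18 × 18 × 187.9641 ≈ 37,825.9 × g
Target RCF = 0.65 × 37,825.9 ≈ 24,586.8 × g
Your rotor: r = 560 mm / 2 = 280 mm = 28 cm
24,586.8 = 11.18 × 28 × (N/1000)²
(N/1000)² = 24,586.8 / 313.04 = 78.54204
N = 1000 × √78.54204 ≈ 8,862.4

8860 RPM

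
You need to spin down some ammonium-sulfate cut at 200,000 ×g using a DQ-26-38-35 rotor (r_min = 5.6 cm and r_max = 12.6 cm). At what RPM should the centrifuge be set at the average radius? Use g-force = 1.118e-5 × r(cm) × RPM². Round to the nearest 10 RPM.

N ≈ 44340 RPM

r_avg = (5.6 + 12.6) / 2 = 9.1 cm
200,000 = 1.118 × 10⁻⁵ × 9.1 × N²
N² = 200,000 / (10.1738 × 10⁻⁵) = 1,965,833,808
N ≈ √1,965,833,808 ≈ 44,337.7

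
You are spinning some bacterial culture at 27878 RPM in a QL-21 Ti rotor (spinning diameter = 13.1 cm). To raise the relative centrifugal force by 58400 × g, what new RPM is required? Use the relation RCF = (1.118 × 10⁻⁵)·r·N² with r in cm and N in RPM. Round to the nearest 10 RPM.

r = 13.1 / 2 = 6.55 cm
Current RCF = 1.118 × 10⁻⁵ × 6.55 × (27878)² = 1.118 × 10⁻⁵ × 6.55 × 777,182,884 ≈ 56,912.3 × g
Target RCF = 56,912.3 + 58,400 = 115,312.3 × g
N² = 115,312.3 / (7.3229 × 10⁻⁵) = 1,574,680,796
N ≈ √1,574,680,796 ≈ 39,682.2

39680 RPM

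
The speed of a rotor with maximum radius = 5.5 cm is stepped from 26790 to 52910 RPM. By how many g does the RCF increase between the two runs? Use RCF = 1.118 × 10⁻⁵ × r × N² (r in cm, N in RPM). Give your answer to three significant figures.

≈ 128000 g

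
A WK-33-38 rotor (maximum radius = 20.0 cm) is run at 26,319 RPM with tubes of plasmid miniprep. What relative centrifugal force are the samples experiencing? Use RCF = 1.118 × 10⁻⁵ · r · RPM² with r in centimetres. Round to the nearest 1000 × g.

155000 g

RCF = 1.118 × 10⁻⁵ × 20 × (26319)² = 1.118 × 10⁻⁵ × 20 × 692,689,761 ≈ 154,885.4 × g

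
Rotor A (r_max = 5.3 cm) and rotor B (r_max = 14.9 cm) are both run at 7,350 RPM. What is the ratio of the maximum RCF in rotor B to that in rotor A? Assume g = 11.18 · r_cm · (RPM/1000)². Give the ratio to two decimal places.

At fixed N, RCF ∝ r, so RCF_B/RCF_A = r_B/r_A = 14.9 / 5.3 = 2.8113.

2.81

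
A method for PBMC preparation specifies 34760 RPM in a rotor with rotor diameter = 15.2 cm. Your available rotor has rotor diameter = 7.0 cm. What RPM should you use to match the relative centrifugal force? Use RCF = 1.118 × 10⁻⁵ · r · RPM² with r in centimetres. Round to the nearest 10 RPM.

≈ 51220 RPM

Original rotor: r = 15.2 / 2 = 7.6 cm
RCF = 1.118 × 10⁻⁵ × r × N²
RCF_original = 1.118 × 10⁻⁵ × 7.6 × (34760)² = 1.118 × 10⁻⁵ × 7.6 × 1,208,257,600 ≈ 102,663.2 × g
Your rotor: r = 7.0 / 2 = 3.5 cm
102,663.2 = 1.118 × 10⁻⁵ × 3.5 × N²
N² = 102,663.2 / (3.913 × 10⁻⁵) = 2,623,644,263
N ≈ √2,623,644,263 ≈ 51,221.5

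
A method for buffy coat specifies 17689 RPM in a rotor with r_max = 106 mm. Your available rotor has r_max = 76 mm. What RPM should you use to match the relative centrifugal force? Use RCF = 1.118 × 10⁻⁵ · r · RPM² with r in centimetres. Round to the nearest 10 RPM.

20890 RPM

Original rotor: r = 106 mm = 10.6 cm
RCF = 1.118 × 10⁻⁵ × r × N²
RCF_original = 1.118 × 10⁻⁵ × 10.6 × (17689)² = 1.118 × 10⁻⁵ × 10.6 × 312,900,721 ≈ 37,081.2 × g
Your rotor: r = 76 mm = 7.6 cm
37,081.2 = 1.118 × 10⁻⁵ × 7.6 × N²
N² = 37,081.2 / (8.4968 × 10⁻⁵) = 436,413,709
N ≈ √436,413,709 ≈ 20,890.5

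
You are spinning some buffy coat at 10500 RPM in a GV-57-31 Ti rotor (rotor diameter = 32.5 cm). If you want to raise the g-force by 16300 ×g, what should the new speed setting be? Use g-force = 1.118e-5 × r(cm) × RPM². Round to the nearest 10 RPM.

r = 32.5 / 2 = 16.25 cm
Current RCF = 1.118 × 10⁻⁵ × 16.25 × (10500)² = 1.118 × 10⁻⁵ × 16.25 × 110,250,000 ≈ 20,029.7 × g
Target RCF = 20,029.7 + 16,300 = 36,329.7 × g
N² = 36,329.7 / (18.1675 × 10⁻⁵) = 199,970,827
N ≈ √199,970,827 ≈ 14,141.1

14140 RPM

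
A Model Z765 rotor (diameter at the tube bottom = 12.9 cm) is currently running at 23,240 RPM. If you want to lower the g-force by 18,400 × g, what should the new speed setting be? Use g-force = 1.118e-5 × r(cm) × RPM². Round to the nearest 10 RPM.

r = 12.9 / 2 = 6.45 cm
Current RCF = 1.118 × 10⁻⁵ × 6.45 × (23240)² = 1.118 × 10⁻⁵ × 6.45 × 540,097,600 ≈ 38,947 × g
Target RCF = 38,947 − 18,400 = 20,547 × g
N² = 20,547 / (7.2111 × 10⁻⁵) = 284,935,724
N ≈ √284,935,724 ≈ 16,880.0

N₂ ≈ 16880 RPM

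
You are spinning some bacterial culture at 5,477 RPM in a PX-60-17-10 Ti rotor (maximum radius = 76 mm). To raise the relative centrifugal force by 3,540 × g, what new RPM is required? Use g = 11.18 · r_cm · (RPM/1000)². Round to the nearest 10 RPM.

r = 76 mm = 7.6 cm
Current RCF = 11.18 × 7.6 × (5.477)² = 11.18 × 7.6 × 29.997529 ≈ 2,548.8 × g
Target RCF = 2,548.8 + 3,540 = 6,088.8 × g
(N/1000)² = 6,088.8 / 84.968 = 71.65992
N = 1000 × √71.65992 ≈ 8,465.2

≈ 8470 RPM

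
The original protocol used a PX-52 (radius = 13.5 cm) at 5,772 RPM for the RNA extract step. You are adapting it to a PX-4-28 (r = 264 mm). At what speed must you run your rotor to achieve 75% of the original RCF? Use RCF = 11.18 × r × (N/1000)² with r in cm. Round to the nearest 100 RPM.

RCF_original = 11.18 × 13.5 × (5.772)² = 11.18 × 13.5 × 33.315984 ≈ 5,028.4 × g
Target RCF = 0.75 × 5,028.4 ≈ 3,771.3 × g
Your rotor: r = 264 mm = 26.4 cm
3,771.3 = 11.18 × 26.4 × (N/1000)²
(N/1000)² = 3,771.3 / 295.152 = 12.77748
N = 1000 × √12.77748 ≈ 3,574.6

≈ 3600 RPM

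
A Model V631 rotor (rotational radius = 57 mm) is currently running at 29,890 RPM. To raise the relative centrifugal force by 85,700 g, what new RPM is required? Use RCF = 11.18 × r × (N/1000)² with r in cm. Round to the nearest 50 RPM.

N₂ ≈ 47300 RPM

r = 57 mm = 5.7 cm
Current RCF = 11.18 × 5.7 × (29.89)² = 11.18 × 5.7 × 893.4121 ≈ 56,933.6 × g
Target RCF = 56,933.6 + 85,700 = 142,633.6 × g
(N/1000)² = 142,633.6 / 63.726 = 2238.232
N = 1000 × √2238.232 ≈ 47,310.0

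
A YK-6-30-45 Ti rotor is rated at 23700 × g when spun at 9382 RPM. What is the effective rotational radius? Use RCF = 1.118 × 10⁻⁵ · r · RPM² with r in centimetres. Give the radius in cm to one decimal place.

RCF = 1.118 × 10⁻⁵ × r × N²
23700 = 1.118 × 10⁻⁵ × r × (9382)²
r = 23700 / (1.118 × 10⁻⁵ × 88,021,924) = 23700 / 984.0851 ≈ 24.083 cm

≈ 24.1 cm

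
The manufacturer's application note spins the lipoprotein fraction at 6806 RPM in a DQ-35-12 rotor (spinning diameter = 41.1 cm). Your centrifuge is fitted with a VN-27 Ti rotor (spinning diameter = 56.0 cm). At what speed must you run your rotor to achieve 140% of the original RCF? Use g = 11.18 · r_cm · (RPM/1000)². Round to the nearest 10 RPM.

Original rotor: r = 41.1 / 2 = 20.55 cm
RCF = 11.18 × r × (N/1000)²
RCF_original = 11.18 × 20.55 × (6.806)² = 11.18 × 20.55 × 46.321636 ≈ 10,642.3 × g
Target RCF = 1.4 × 10,642.3 ≈ 14,899.2 × g
Your rotor: r = 56.0 / 2 = 28 cm
14,899.2 = 11.18 × 28 × (N/1000)²
(N/1000)² = 14,899.2 / 313.04 = 47.5952
N = 1000 × √47.5952 ≈ 6,898.9

≈ 6900 RPM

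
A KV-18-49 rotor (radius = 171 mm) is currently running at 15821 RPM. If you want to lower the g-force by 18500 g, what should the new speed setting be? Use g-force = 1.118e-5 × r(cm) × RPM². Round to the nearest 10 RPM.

r = 171 mm = 17.1 cm
Current RCF = 1.118 × 10⁻⁵ × 17.1 × (15821)² = 1.118 × 10⁻⁵ × 17.1 × 250,304,041 ≈ 47,852.6 × g
Target RCF = 47,852.6 − 18,500 = 29,352.6 × g
N² = 29,352.6 / (19.1178 × 10⁻⁵) = 153,535,449
N ≈ √153,535,449 ≈ 12,390.9

12390 RPM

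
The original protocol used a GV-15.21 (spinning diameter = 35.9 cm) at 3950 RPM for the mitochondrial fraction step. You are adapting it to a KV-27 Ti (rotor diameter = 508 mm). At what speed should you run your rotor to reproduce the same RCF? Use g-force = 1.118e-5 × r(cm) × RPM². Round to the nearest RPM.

Original rotor: r = 35.9 / 2 = 17.95 cm
RCF_original = 1.118 × 10⁻⁵ × 17.95 × (3950)² = 1.118 × 10⁻⁵ × 17.95 × 15,602,500 ≈ 3,131.1 × g
Your rotor: r = 508 mm / 2 = 254 mm = 25.4 cm
3,131.1 = 1.118 × 10⁻⁵ × 25.4 × N²
N² = 3,131.1 / (28.3972 × 10⁻⁵) = 11,026,087
N ≈ √11,026,087 ≈ 3,320.6

3321 RPM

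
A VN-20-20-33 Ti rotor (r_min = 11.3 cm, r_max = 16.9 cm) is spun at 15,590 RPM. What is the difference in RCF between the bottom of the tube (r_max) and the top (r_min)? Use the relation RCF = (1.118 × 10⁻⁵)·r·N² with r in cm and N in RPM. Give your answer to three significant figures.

ΔRCF ≈ 15200 × g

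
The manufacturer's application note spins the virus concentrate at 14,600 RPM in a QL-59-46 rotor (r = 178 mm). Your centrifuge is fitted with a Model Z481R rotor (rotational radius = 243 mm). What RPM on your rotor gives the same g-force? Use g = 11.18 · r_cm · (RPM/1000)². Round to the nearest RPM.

≈ 12496 RPM

Original rotor: r = 178 mm = 17.8 cm
RCF_original = 11.18 × 17.8 × (14.6)² = 11.18 × 17.8 × 213.16 ≈ 42,419.7 × g
Your rotor: r = 243 mm = 24.3 cm
42,419.7 = 11.18 × 24.3 × (N/1000)²
(N/1000)² = 42,419.7 / 271.674 = 156.1419
N = 1000 × √156.1419 ≈ 12,495.7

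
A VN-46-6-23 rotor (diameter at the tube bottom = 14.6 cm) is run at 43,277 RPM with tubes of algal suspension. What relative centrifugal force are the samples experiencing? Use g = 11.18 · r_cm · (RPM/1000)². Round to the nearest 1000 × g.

RCF ≈ 153000 ×g

r = 14.6 / 2 = 7.3 cm
RCF = 11.18 × 7.3 × (43.277)² = 11.18 × 7.3 × 1,872.898729 ≈ 152,854.8 × g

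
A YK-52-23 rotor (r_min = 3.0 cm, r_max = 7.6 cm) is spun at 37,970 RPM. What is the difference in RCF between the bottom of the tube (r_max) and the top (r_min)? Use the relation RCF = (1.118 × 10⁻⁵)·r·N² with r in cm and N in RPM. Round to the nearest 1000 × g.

RCF_max = 1.118 × 10⁻⁵ × 7.6 × (37970)² = 1.118 × 10⁻⁵ × 7.6 × 1,441,720,900 ≈ 122,500.1 × g
RCF_min = 1.118 × 10⁻⁵ × 3 × (37970)² = 1.118 × 10⁻⁵ × 3 × 1,441,720,900 ≈ 48,355.3 × g
ΔRCF = 122,500.1 − 48,355.3 = 74,144.8

74000 ×g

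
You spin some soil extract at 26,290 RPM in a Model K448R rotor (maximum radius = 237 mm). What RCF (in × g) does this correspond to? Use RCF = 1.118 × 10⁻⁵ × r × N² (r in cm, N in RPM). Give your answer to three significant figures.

RCF ≈ 183000 × g

r = 237 mm = 23.7 cm
RCF = 1.118 × 10⁻⁵ × r × N²
RCF = 1.118 × 10⁻⁵ × 23.7 × (26290)² = 1.118 × 10⁻⁵ × 23.7 × 691,164,100 ≈ 183,135 × g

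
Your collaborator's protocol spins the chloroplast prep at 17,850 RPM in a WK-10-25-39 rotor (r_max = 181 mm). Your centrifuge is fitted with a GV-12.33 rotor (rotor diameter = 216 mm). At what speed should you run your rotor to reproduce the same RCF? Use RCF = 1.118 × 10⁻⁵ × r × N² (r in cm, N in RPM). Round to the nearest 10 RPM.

Original rotor: r = 181 mm = 18.1 cm
RCF_original = 1.118 × 10⁻⁵ × 18.1 × (17850)² = 1.118 × 10⁻⁵ × 18.1 × 318,622,500 ≈ 64,475.8 × g
Your rotor: r = 216 mm / 2 = 108 mm = 10.8 cm
64,475.8 = 1.118 × 10⁻⁵ × 10.8 × N²
N² = 64,475.8 / (12.0744 × 10⁻⁵) = 533,987,610
N ≈ √533,987,610 ≈ 23,108.2

23110 RPM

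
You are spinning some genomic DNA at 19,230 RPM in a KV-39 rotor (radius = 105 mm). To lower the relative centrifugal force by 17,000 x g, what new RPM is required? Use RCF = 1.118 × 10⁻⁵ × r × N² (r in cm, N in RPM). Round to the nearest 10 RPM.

r = 105 mm = 10.5 cm
Current RCF = 1.118 × 10⁻⁵ × 10.5 × (19230)² = 1.118 × 10⁻⁵ × 10.5 × 369,792,900 ≈ 43,410 × g
Target RCF = 43,410 − 17,000 = 26,410 × g
N² = 26,410 / (11.739 × 10⁻⁵) = 224,976,574
N ≈ √224,976,574 ≈ 14,999.2

≈ 15000 RPM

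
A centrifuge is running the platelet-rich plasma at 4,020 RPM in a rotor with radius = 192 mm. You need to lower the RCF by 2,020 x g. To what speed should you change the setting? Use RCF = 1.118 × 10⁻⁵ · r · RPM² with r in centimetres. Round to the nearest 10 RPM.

≈ 2600 RPM

r = 192 mm = 19.2 cm
Current RCF = 1.118 × 10⁻⁵ × 19.2 × (4020)² = 1.118 × 10⁻⁵ × 19.2 × 16,160,400 ≈ 3,468.9 × g
Target RCF = 3,468.9 − 2,020 = 1,448.9 × g
N² = 1,448.9 / (21.4656 × 10⁻⁵) = 6,749,870
N ≈ √6,749,870 ≈ 2,598.1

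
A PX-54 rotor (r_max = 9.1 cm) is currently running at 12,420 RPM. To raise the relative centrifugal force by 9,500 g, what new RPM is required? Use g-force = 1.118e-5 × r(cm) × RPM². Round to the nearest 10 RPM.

≈ 15740 RPM

Current RCF = 1.118 × 10⁻⁵ × 9.1 × (12420)² = 1.118 × 10⁻⁵ × 9.1 × 154,256,400 ≈ 15,693.7 × g
Target RCF = 15,693.7 + 9,500 = 25,193.7 × g
N² = 25,193.7 / (10.1738 × 10⁻⁵) = 247,633,136
N ≈ √247,633,136 ≈ 15,736.4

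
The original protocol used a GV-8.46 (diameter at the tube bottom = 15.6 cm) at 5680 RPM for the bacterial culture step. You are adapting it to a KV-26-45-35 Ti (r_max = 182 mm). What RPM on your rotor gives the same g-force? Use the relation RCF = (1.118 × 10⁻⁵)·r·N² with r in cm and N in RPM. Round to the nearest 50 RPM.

3700 RPM

Original rotor: r = 15.6 / 2 = 7.8 cm
RCF_original = 1.118 × 10⁻⁵ × 7.8 × (5680)² = 1.118 × 10⁻⁵ × 7.8 × 32,262,400 ≈ 2,813.4 × g
Your rotor: r = 182 mm = 18.2 cm
2,813.4 = 1.118 × 10⁻⁵ × 18.2 × N²
N² = 2,813.4 / (20.3476 × 10⁻⁵) = 13,826,692
N ≈ √13,826,692 ≈ 3,718.4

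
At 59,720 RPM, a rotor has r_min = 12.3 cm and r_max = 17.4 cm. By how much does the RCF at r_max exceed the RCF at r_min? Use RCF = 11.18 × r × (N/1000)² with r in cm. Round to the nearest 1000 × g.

RCF_max = 11.18 × 17.4 × (59.72)² = 11.18 × 17.4 × 3,566.4784 ≈ 693,794.2 × g
RCF_min = 11.18 × 12.3 × (59.72)² = 11.18 × 12.3 × 3,566.4784 ≈ 490,440.7 × g
ΔRCF = 693,794.2 − 490,440.7 = 203,353.5

≈ 203000 x g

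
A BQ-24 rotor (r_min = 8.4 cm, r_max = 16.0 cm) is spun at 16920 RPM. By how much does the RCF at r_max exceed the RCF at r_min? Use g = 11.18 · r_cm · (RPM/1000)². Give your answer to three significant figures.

ΔRCF = 11.18 × (r_max − r_min) × (N/1000)² = 11.18 × 7.6 × 286.2864 ≈ 24,325.2

24300 × g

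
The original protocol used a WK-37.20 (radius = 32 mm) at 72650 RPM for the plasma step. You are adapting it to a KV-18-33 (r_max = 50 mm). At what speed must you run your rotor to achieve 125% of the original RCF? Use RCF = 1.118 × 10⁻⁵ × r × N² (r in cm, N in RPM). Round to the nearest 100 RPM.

≈ 65000 RPM

Original rotor: r = 32 mm = 3.2 cm
RCF_original = 1.118 × 10⁻⁵ × 3.2 × (72650)² = 1.118 × 10⁻⁵ × 3.2 × 5,278,022,500 ≈ 188,826.5 × g
Target RCF = 1.25 × 188,826.5 ≈ 236,033.1 × g
Your rotor: r = 50 mm = 5.0 cm
236,033.1 = 1.118 × 10⁻⁵ × 5 × N²
N² = 236,033.1 / (5.59 × 10⁻⁵) = 4,222,416,816
N ≈ √4,222,416,816 ≈ 64,980.1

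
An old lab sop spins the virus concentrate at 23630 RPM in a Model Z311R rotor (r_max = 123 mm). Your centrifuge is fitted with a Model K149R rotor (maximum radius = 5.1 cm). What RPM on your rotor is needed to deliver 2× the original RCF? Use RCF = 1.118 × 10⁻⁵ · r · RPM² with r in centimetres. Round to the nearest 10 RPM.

51900 RPM

Original rotor: r = 123 mm = 12.3 cm
RCF = 1.118 × 10⁻⁵ × r × N²
RCF_original = 1.118 × 10⁻⁵ × 12.3 × (23630)² = 1.118 × 10⁻⁵ × 12.3 × 558,376,900 ≈ 76,784.6 × g
Target RCF = 2 × 76,784.6 ≈ 153,569.2 × g
153,569.2 = 1.118 × 10⁻⁵ × 5.1 × N²
N² = 153,569.2 / (5.7018 × 10⁻⁵) = 2,693,345,961
N ≈ √2,693,345,961 ≈ 51,897.5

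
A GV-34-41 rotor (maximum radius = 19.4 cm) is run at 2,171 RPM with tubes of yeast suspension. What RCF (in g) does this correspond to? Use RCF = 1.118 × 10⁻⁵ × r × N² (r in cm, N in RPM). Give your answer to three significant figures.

RCF = 1.118 × 10⁻⁵ × 19.4 × (2171)² = 1.118 × 10⁻⁵ × 19.4 × 4,713,241 ≈ 1,022.3 × g

1020 g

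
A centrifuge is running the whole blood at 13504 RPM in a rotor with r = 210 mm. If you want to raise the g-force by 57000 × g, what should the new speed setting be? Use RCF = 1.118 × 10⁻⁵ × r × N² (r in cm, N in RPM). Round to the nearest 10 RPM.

r = 210 mm = 21.0 cm
Current RCF = 1.118 × 10⁻⁵ × 21 × (13504)² = 1.118 × 10⁻⁵ × 21 × 182,358,016 ≈ 42,814 × g
Target RCF = 42,814 + 57,000 = 99,814 × g
N² = 99,814 / (23.478 × 10⁻⁵) = 425,138,427
N ≈ √425,138,427 ≈ 20,618.9

20620 RPM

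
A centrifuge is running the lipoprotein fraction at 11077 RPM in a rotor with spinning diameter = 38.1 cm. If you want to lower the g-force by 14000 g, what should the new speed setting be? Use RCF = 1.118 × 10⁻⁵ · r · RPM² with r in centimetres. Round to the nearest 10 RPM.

N₂ ≈ 7550 RPM

r = 38.1 / 2 = 19.05 cm
Current RCF = 1.118 × 10⁻⁵ × 19.05 × (11077)² = 1.118 × 10⁻⁵ × 19.05 × 122,699,929 ≈ 26,132.5 × g
Target RCF = 26,132.5 − 14,000 = 12,132.5 × g
N² = 12,132.5 / (21.2979 × 10⁻⁵) = 56,965,710
N ≈ √56,965,710 ≈ 7,547.6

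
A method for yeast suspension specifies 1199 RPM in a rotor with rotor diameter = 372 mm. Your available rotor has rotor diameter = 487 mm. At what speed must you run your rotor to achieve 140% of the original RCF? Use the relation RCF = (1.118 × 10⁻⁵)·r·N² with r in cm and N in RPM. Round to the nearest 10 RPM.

≈ 1240 RPM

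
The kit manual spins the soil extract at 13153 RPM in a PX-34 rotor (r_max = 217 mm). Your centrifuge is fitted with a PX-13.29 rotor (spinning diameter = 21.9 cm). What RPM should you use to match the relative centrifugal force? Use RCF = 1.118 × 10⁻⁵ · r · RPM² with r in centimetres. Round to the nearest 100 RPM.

Original rotor: r = 217 mm = 21.7 cm
RCF_original = 1.118 × 10⁻⁵ × 21.7 × (13153)² = 1.118 × 10⁻⁵ × 21.7 × 173,001,409 ≈ 41,971.2 × g
Your rotor: r = 21.9 / 2 = 10.95 cm
41,971.2 = 1.118 × 10⁻⁵ × 10.95 × N²
N² = 41,971.2 / (12.2421 × 10⁻⁵) = 342,843,140
N ≈ √342,843,140 ≈ 18,516.0

18500 RPM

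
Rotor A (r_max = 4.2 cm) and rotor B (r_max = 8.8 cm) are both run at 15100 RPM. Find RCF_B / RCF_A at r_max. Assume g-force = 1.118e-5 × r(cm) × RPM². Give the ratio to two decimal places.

At fixed N, RCF ∝ r, so RCF_B/RCF_A = r_B/r_A = 8.8 / 4.2 = 2.0952.

2.10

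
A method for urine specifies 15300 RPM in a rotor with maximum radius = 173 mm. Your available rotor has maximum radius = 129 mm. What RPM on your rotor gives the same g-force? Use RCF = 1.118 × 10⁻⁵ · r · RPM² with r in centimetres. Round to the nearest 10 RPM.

≈ 17720 RPM

Original rotor: r = 173 mm = 17.3 cm
RCF_original = 1.118 × 10⁻⁵ × 17.3 × (15300)² = 1.118 × 10⁻⁵ × 17.3 × 234,090,000 ≈ 45,276.3 × g
Your rotor: r = 129 mm = 12.9 cm
45,276.3 = 1.118 × 10⁻⁵ × 12.9 × N²
N² = 45,276.3 / (14.4222 × 10⁻⁵) = 313,934,767
N ≈ √313,934,767 ≈ 17,718.2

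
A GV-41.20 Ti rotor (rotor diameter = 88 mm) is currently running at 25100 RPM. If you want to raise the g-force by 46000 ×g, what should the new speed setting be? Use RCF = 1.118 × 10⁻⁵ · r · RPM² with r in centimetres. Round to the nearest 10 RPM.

r = 88 mm / 2 = 44 mm = 4.4 cm
Current RCF = 1.118 × 10⁻⁵ × 4.4 × (25100)² = 1.118 × 10⁻⁵ × 4.4 × 630,010,000 ≈ 30,991.5 × g
Target RCF = 30,991.5 + 46,000 = 76,991.5 × g
N² = 76,991.5 / (4.9192 × 10⁻⁵) = 1,565,122,378
N ≈ √1,565,122,378 ≈ 39,561.6

≈ 39560 RPM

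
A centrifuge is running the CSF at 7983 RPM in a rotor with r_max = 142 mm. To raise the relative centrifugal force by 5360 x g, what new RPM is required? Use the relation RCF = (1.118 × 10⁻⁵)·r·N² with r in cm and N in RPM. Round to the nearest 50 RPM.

r = 142 mm = 14.2 cm
Current RCF = 1.118 × 10⁻⁵ × 14.2 × (7983)² = 1.118 × 10⁻⁵ × 14.2 × 63,728,289 ≈ 10,117.2 × g
Target RCF = 10,117.2 + 5,360 = 15,477.2 × g
N² = 15,477.2 / (15.8756 × 10⁻⁵) = 97,490,489
N ≈ √97,490,489 ≈ 9,873.7

≈ 9850 RPM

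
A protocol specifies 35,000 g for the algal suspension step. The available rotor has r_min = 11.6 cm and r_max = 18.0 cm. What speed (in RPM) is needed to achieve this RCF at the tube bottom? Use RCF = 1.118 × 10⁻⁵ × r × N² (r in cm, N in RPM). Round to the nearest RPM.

N ≈ 13188 RPM

Use r_max = 18.0 cm.
35,000 = 1.118 × 10⁻⁵ × 18 × N²
N² = 35,000 / (20.124 × 10⁻⁵) = 173,921,686
N ≈ √173,921,686 ≈ 13,187.9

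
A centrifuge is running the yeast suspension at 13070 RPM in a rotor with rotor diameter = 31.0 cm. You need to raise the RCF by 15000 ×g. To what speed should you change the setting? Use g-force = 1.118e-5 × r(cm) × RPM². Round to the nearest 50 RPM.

r = 31.0 / 2 = 15.5 cm
Current RCF = 1.118 × 10⁻⁵ × 15.5 × (13070)² = 1.118 × 10⁻⁵ × 15.5 × 170,824,900 ≈ 29,602.2 × g
Target RCF = 29,602.2 + 15,000 = 44,602.2 × g
N² = 44,602.2 / (17.329 × 10⁻⁵) = 257,384,731
N ≈ √257,384,731 ≈ 16,043.2

N₂ ≈ 16050 RPM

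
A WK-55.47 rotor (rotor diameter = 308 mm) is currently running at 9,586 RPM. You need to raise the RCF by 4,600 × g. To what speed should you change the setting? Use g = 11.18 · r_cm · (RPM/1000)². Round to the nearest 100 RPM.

r = 308 mm / 2 = 154 mm = 15.4 cm
Current RCF = 11.18 × 15.4 × (9.586)² = 11.18 × 15.4 × 91.891396 ≈ 15,821.1 × g
Target RCF = 15,821.1 + 4,600 = 20,421.1 × g
(N/1000)² = 20,421.1 / 172.172 = 118.6087
N = 1000 × √118.6087 ≈ 10,890.8

10900 RPM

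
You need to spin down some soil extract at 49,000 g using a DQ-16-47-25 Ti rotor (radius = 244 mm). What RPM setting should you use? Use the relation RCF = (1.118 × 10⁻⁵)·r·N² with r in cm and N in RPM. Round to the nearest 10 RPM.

≈ 13400 RPM

r = 244 mm = 24.4 cm
49,000 = 1.118 × 10⁻⁵ × 24.4 × N²
N² = 49,000 / (27.2792 × 10⁻⁵) = 179,624,036
N ≈ √179,624,036 ≈ 13,402.4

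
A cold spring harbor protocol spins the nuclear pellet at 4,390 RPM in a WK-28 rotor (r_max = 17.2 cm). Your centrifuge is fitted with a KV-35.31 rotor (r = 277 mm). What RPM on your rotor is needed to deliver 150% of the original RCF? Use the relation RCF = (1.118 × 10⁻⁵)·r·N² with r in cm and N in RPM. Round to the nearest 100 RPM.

≈ 4200 RPM

RCF_original = 1.118 × 10⁻⁵ × 17.2 × (4390)² = 1.118 × 10⁻⁵ × 17.2 × 19,272,100 ≈ 3,705.9 × g
Target RCF = 1.5 × 3,705.9 ≈ 5,558.9 × g
Your rotor: r = 277 mm = 27.7 cm
5,558.9 = 1.118 × 10⁻⁵ × 27.7 × N²
N² = 5,558.9 / (30.9686 × 10⁻⁵) = 17,950,117
N ≈ √17,950,117 ≈ 4,236.8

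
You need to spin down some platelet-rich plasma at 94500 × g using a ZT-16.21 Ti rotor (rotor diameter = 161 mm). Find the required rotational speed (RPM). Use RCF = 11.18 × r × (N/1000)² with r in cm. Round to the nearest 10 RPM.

r = 161 mm / 2 = 80.5 mm = 8.05 cm
94,500 = 11.18 × 8.05 × (N/1000)²
(N/1000)² = 94,500 / 89.999 = 1050.012
N = 1000 × √1050.012 ≈ 32,403.9

N ≈ 32400 RPM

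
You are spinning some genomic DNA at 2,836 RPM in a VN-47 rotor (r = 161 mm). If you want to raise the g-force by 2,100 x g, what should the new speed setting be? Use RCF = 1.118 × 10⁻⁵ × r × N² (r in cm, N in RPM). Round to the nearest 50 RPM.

r = 161 mm = 16.1 cm
Current RCF = 1.118 × 10⁻⁵ × 16.1 × (2836)² = 1.118 × 10⁻⁵ × 16.1 × 8,042,896 ≈ 1,447.7 × g
Target RCF = 1,447.7 + 2,100 = 3,547.7 × g
N² = 3,547.7 / (17.9998 × 10⁻⁵) = 19,709,663
N ≈ √19,709,663 ≈ 4,439.6

4450 RPM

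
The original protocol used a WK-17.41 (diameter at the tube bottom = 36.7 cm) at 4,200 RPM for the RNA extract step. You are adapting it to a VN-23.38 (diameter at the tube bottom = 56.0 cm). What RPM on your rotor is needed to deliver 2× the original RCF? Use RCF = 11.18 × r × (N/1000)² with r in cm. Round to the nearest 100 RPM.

Original rotor: r = 36.7 / 2 = 18.35 cm
RCF_original = 11.18 × 18.35 × (4.2)² = 11.18 × 18.35 × 17.64 ≈ 3,618.9 × g
Target RCF = 2 × 3,618.9 ≈ 7,237.8 × g
Your rotor: r = 56.0 / 2 = 28 cm
7,237.8 = 11.18 × 28 × (N/1000)²
(N/1000)² = 7,237.8 / 313.04 = 23.12101
N = 1000 × √23.12101 ≈ 4,808.4

≈ 4800 RPM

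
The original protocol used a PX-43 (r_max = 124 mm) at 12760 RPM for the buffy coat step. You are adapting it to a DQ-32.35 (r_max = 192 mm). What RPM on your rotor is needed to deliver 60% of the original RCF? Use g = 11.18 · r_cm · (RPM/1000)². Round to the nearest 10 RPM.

Original rotor: r = 124 mm = 12.4 cm
RCF = 11.18 × r × (N/1000)²
RCF_original = 11.18 × 12.4 × (12.76)² = 11.18 × 12.4 × 162.8176 ≈ 22,571.7 × g
Target RCF = 0.6 × 22,571.7 ≈ 13,543 × g
Your rotor: r = 192 mm = 19.2 cm
13,543 = 11.18 × 19.2 × (N/1000)²
(N/1000)² = 13,543 / 214.656 = 63.09164
N = 1000 × √63.09164 ≈ 7,943.0

≈ 7940 RPM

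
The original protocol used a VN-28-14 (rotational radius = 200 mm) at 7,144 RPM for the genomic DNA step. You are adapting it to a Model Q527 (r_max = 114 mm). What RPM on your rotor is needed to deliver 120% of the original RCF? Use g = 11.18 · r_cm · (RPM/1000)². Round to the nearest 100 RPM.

10400 RPM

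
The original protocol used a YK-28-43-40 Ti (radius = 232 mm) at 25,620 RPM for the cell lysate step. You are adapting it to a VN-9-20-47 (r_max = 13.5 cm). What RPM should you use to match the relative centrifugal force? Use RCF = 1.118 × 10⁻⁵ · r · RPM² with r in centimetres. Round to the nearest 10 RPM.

33590 RPM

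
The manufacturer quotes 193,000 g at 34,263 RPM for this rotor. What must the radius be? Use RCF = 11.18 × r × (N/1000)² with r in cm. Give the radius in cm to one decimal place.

≈ 14.7 cm

RCF = 11.18 × r × (N/1000)²
193000 = 11.18 × r × (34.263)²
r = 193000 / (11.18 × 1173.953169) = 193000 / 13124.8 ≈ 14.705 cm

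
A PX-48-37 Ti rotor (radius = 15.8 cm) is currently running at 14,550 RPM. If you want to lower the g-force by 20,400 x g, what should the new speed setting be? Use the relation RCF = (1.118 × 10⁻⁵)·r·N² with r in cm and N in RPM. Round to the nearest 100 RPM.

Current RCF = 1.118 × 10⁻⁵ × 15.8 × (14550)² = 1.118 × 10⁻⁵ × 15.8 × 211,702,500 ≈ 37,396 × g
Target RCF = 37,396 − 20,400 = 16,996 × g
N² = 16,996 / (17.6644 × 10⁻⁵) = 96,216,118
N ≈ √96,216,118 ≈ 9,809.0

N₂ ≈ 9800 RPM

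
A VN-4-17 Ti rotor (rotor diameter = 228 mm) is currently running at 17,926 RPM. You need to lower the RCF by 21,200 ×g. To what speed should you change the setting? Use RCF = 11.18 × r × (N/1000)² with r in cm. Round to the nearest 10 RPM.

r = 228 mm / 2 = 114 mm = 11.4 cm
Current RCF = 11.18 × 11.4 × (17.926)² = 11.18 × 11.4 × 321.341476 ≈ 40,955.6 × g
Target RCF = 40,955.6 − 21,200 = 19,755.6 × g
(N/1000)² = 19,755.6 / 127.452 = 155.0042
N = 1000 × √155.0042 ≈ 12,450.1

≈ 12450 RPM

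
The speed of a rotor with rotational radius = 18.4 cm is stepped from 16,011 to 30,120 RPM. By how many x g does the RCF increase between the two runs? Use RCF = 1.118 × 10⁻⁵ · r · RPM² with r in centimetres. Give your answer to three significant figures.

RCF₁ = 1.118 × 10⁻⁵ × 18.4 × (16011)² = 1.118 × 10⁻⁵ × 18.4 × 256,352,121 ≈ 52,734.7 × g
RCF₂ = 1.118 × 10⁻⁵ × 18.4 × (30120)² = 1.118 × 10⁻⁵ × 18.4 × 907,214,400 ≈ 186,624.9 × g
Increase = 186,624.9 − 52,734.7 = 133,890.2

134000 x g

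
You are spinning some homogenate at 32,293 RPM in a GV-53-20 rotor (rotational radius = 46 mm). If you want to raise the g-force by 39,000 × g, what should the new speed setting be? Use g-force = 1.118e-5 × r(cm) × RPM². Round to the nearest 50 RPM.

r = 46 mm = 4.6 cm
Current RCF = 1.118 × 10⁻⁵ × 4.6 × (32293)² = 1.118 × 10⁻⁵ × 4.6 × 1,042,837,849 ≈ 53,631.1 × g
Target RCF = 53,631.1 + 39,000 = 92,631.1 × g
N² = 92,631.1 / (5.1428 × 10⁻⁵) = 1,801,180,291
N ≈ √1,801,180,291 ≈ 42,440.3

N₂ ≈ 42450 RPM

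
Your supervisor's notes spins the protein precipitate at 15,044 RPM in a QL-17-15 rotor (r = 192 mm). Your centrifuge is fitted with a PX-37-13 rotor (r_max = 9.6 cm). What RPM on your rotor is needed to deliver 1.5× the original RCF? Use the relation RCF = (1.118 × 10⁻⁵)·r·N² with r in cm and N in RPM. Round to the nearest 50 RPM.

26050 RPM

Original rotor: r = 192 mm = 19.2 cm
RCF_original = 1.118 × 10⁻⁵ × 19.2 × (15044)² = 1.118 × 10⁻⁵ × 19.2 × 226,321,936 ≈ 48,581.4 × g
Target RCF = 1.5 × 48,581.4 ≈ 72,872.1 × g
72,872.1 = 1.118 × 10⁻⁵ × 9.6 × N²
N² = 72,872.1 / (10.7328 × 10⁻⁵) = 678,966,346
N ≈ √678,966,346 ≈ 26,057.0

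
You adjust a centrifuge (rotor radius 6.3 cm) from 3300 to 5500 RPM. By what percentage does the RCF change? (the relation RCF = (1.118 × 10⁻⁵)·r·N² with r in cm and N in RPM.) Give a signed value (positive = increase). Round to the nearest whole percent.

+178%

RCF ∝ N², so the ratio is (5500/3300)² = (1.666667)² = 2.7778.
Change = 2.7778 − 1 = +1.7778 → +177.8%.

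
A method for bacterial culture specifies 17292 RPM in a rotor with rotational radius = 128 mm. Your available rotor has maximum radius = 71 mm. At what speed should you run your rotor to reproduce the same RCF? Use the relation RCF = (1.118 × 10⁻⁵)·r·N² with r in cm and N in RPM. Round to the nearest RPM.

Original rotor: r = 128 mm = 12.8 cm
RCF = 1.118 × 10⁻⁵ × r × N²
RCF_original = 1.118 × 10⁻⁵ × 12.8 × (17292)² = 1.118 × 10⁻⁵ × 12.8 × 299,013,264 ≈ 42,790 × g
Your rotor: r = 71 mm = 7.1 cm
42,790 = 1.118 × 10⁻⁵ × 7.1 × N²
N² = 42,790 / (7.9378 × 10⁻⁵) = 539,066,240
N ≈ √539,066,240 ≈ 23,217.8

≈ 23218 RPM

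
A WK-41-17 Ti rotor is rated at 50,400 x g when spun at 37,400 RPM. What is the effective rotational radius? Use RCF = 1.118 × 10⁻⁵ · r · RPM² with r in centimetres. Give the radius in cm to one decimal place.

RCF = 1.118 × 10⁻⁵ × r × N²
50400 = 1.118 × 10⁻⁵ × r × (37400)²
r = 50400 / (1.118 × 10⁻⁵ × 1,398,760,000) = 50400 / 15638.14 ≈ 3.223 cm

3.2 cm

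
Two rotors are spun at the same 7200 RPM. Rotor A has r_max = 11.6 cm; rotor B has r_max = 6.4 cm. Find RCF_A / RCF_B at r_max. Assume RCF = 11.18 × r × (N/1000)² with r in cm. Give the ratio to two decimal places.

1.81

At fixed N, RCF ∝ r, so RCF_A/RCF_B = r_A/r_B = 11.6 / 6.4 = 1.8125.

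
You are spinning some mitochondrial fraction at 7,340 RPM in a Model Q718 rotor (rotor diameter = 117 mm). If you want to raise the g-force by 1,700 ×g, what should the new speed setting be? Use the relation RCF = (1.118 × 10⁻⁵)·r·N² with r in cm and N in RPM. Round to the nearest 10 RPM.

N₂ ≈ 8940 RPM

r = 117 mm / 2 = 58.5 mm = 5.85 cm
Current RCF = 1.118 × 10⁻⁵ × 5.85 × (7340)² = 1.118 × 10⁻⁵ × 5.85 × 53,875,600 ≈ 3,523.6 × g
Target RCF = 3,523.6 + 1,700 = 5,223.6 × g
N² = 5,223.6 / (6.5403 × 10⁻⁵) = 79,867,896
N ≈ √79,867,896 ≈ 8,936.9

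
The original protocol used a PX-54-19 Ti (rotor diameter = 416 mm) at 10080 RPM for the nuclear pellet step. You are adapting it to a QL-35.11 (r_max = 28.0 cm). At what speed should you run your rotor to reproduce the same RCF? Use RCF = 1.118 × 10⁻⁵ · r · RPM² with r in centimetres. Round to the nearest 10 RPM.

8690 RPM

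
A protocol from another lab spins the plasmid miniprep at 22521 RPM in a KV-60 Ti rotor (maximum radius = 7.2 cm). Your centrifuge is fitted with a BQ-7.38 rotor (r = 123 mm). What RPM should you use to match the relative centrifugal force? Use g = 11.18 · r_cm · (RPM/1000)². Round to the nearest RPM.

RCF = 11.18 × r × (N/1000)²
RCF_original = 11.18 × 7.2 × (22.521)² = 11.18 × 7.2 × 507.195441 ≈ 40,827.2 × g
Your rotor: r = 123 mm = 12.3 cm
40,827.2 = 11.18 × 12.3 × (N/1000)²
(N/1000)² = 40,827.2 / 137.514 = 296.8949
N = 1000 × √296.8949 ≈ 17,230.6

≈ 17231 RPM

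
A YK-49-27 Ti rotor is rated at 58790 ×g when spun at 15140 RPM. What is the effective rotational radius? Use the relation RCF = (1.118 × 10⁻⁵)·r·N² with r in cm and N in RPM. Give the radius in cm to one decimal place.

58790 = 1.118 × 10⁻⁵ × r × (15140)²
r = 58790 / (1.118 × 10⁻⁵ × 229,219,600) = 58790 / 2562.675 ≈ 22.941 cm

r ≈ 22.9 cm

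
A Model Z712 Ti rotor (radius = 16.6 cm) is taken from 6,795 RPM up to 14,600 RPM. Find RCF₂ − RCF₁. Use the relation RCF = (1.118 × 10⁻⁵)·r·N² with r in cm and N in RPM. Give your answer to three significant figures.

31000 x g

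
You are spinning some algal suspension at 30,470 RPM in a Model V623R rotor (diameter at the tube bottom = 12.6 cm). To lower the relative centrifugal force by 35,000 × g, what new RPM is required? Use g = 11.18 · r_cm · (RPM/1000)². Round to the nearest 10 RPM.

20770 RPM

r = 12.6 / 2 = 6.3 cm
Current RCF = 11.18 × 6.3 × (30.47)² = 11.18 × 6.3 × 928.4209 ≈ 65,392.4 × g
Target RCF = 65,392.4 − 35,000 = 30,392.4 × g
(N/1000)² = 30,392.4 / 70.434 = 431.5018
N = 1000 × √431.5018 ≈ 20,772.6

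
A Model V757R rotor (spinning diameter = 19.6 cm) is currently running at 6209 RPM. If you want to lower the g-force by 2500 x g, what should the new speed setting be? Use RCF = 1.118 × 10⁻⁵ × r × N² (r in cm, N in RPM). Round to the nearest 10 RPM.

3970 RPM

r = 19.6 / 2 = 9.8 cm
Current RCF = 1.118 × 10⁻⁵ × 9.8 × (6209)² = 1.118 × 10⁻⁵ × 9.8 × 38,551,681 ≈ 4,223.9 × g
Target RCF = 4,223.9 − 2,500 = 1,723.9 × g
N² = 1,723.9 / (10.9564 × 10⁻⁵) = 15,734,183
N ≈ √15,734,183 ≈ 3,966.6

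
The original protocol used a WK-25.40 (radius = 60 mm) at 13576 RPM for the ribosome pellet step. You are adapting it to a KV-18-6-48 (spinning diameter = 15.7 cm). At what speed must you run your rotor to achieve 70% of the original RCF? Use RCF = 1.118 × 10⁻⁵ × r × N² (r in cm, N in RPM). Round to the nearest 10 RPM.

Original rotor: r = 60 mm = 6.0 cm
RCF_original = 1.118 × 10⁻⁵ × 6 × (13576)² = 1.118 × 10⁻⁵ × 6 × 184,307,776 ≈ 12,363.4 × g
Target RCF = 0.7 × 12,363.4 ≈ 8,654.4 × g
Your rotor: r = 15.7 / 2 = 7.85 cm
8,654.4 = 1.118 × 10⁻⁵ × 7.85 × N²
N² = 8,654.4 / (8.7763 × 10⁻⁵) = 98,611,032
N ≈ √98,611,032 ≈ 9,930.3

≈ 9930 RPM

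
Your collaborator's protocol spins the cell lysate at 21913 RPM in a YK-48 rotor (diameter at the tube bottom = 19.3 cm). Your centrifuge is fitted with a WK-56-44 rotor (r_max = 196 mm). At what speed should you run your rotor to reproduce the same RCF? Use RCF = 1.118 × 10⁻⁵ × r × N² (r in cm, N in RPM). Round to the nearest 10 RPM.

Original rotor: r = 19.3 / 2 = 9.65 cm
RCF_original = 1.118 × 10⁻⁵ × 9.65 × (21913)² = 1.118 × 10⁻⁵ × 9.65 × 480,179,569 ≈ 51,805.1 × g
Your rotor: r = 196 mm = 19.6 cm
51,805.1 = 1.118 × 10⁻⁵ × 19.6 × N²
N² = 51,805.1 / (21.9128 × 10⁻⁵) = 236,414,790
N ≈ √236,414,790 ≈ 15,375.8

15380 RPM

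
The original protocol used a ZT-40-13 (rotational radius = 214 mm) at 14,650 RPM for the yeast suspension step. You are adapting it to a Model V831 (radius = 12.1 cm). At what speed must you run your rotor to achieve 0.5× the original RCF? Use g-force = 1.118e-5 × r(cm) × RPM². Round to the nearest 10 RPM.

13780 RPM

Original rotor: r = 214 mm = 21.4 cm
RCF_original = 1.118 × 10⁻⁵ × 21.4 × (14650)² = 1.118 × 10⁻⁵ × 21.4 × 214,622,500 ≈ 51,348.9 × g
Target RCF = 0.5 × 51,348.9 ≈ 25,674.5 × g
25,674.5 = 1.118 × 10⁻⁵ × 12.1 × N²
N² = 25,674.5 / (13.5278 × 10⁻⁵) = 189,790,653
N ≈ √189,790,653 ≈ 13,776.5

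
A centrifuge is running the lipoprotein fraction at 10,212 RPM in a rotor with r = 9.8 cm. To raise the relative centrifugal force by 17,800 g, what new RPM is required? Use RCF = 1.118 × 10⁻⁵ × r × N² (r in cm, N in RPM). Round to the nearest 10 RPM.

≈ 16330 RPM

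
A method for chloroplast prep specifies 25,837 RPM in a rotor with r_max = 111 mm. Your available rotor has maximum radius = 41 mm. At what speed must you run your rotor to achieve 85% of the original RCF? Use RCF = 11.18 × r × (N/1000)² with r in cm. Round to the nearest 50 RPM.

≈ 39200 RPM

Original rotor: r = 111 mm = 11.1 cm
RCF = 11.18 × r × (N/1000)²
RCF_original = 11.18 × 11.1 × (25.837)² = 11.18 × 11.1 × 667.550569 ≈ 82,841.7 × g
Target RCF = 0.85 × 82,841.7 ≈ 70,415.4 × g
Your rotor: r = 41 mm = 4.1 cm
70,415.4 = 11.18 × 4.1 × (N/1000)²
(N/1000)² = 70,415.4 / 45.838 = 1536.18
N = 1000 × √1536.18 ≈ 39,194.1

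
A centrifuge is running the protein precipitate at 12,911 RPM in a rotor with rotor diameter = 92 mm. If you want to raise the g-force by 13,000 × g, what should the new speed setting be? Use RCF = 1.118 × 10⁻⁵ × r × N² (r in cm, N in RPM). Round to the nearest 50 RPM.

≈ 20500 RPM

r = 92 mm / 2 = 46 mm = 4.6 cm
Current RCF = 1.118 × 10⁻⁵ × 4.6 × (12911)² = 1.118 × 10⁻⁵ × 4.6 × 166,693,921 ≈ 8,572.7 × g
Target RCF = 8,572.7 + 13,000 = 21,572.7 × g
N² = 21,572.7 / (5.1428 × 10⁻⁵) = 419,473,827
N ≈ √419,473,827 ≈ 20,481.1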